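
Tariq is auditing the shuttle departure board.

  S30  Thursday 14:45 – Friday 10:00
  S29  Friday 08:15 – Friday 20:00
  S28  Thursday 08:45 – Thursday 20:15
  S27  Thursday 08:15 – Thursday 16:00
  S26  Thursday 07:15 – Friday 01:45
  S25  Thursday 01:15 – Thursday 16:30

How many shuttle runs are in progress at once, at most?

5

Sweep the timeline, counting +1 at each start and −1 at each end (ends before starts at a tie):
Thursday 01:15 start S25 → 1
Thursday 07:15 start S26 → 2
Thursday 08:15 start S27 → 3
Thursday 08:45 start S28 → 4
Thursday 14:45 start S30 → 5
Thursday 16:00 end S27 → 4
Thursday 16:30 end S25 → 3
Thursday 20:15 end S28 → 2
Friday 01:45 end S26 → 1
Friday 08:15 start S29 → 2
Friday 10:00 end S30 → 1
Friday 20:00 end S29 → 0
Peak is 5, at Thursday 14:45 (S25, S26, S27, S28, S30).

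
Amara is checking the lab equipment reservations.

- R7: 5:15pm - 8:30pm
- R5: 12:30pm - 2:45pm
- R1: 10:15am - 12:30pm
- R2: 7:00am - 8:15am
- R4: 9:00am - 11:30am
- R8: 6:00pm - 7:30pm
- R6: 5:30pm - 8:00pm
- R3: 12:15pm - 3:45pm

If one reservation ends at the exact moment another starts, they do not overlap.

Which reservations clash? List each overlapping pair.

R1 & R3, R1 & R4, R3 & R5, R6 & R7, R6 & R8, R7 & R8

Sorted by start: R2, R4, R1, R3, R5, R7, R6, R8.
R4 starts after R2 ends, so nothing later overlaps R2 either.
R1 starts before R4 ends → R4 and R1 overlap.
R3 starts after R4 ends, so nothing later overlaps R4 either.
R3 starts before R1 ends → R1 and R3 overlap.
R5 starts exactly when R1 ends (back-to-back, no overlap), so nothing later overlaps R1 either.
R5 starts before R3 ends → R3 and R5 overlap.
R7 starts after R3 ends, so nothing later overlaps R3 either.
R7 starts after R5 ends, so nothing later overlaps R5 either.
R6 starts before R7 ends → R7 and R6 overlap.
R8 starts before R7 ends → R7 and R8 overlap.
R8 starts before R6 ends → R6 and R8 overlap.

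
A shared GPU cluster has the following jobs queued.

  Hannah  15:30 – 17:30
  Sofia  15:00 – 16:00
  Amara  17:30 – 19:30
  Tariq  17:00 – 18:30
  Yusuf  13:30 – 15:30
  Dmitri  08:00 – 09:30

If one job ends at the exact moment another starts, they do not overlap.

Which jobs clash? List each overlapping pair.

Sorted by start: Dmitri, Yusuf, Sofia, Hannah, Tariq, Amara.
Yusuf starts after Dmitri ends — done with Dmitri.
Sofia starts before Yusuf ends → Yusuf and Sofia overlap.
Hannah starts exactly when Yusuf ends (back-to-back, no overlap) — done with Yusuf.
Hannah starts before Sofia ends → Sofia and Hannah overlap.
Tariq starts after Sofia ends — done with Sofia.
Tariq starts before Hannah ends → Hannah and Tariq overlap.
Amara starts exactly when Hannah ends (back-to-back, no overlap).
Amara starts before Tariq ends → Tariq and Amara overlap.

Amara & Tariq, Hannah & Sofia, Hannah & Tariq, Sofia & Yusuf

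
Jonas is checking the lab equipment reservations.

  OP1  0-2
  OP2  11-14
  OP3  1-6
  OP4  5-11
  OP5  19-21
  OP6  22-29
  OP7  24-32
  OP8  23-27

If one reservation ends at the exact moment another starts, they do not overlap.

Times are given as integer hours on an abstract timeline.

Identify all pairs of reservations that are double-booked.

OP1 & OP3, OP3 & OP4, OP6 & OP7, OP6 & OP8, OP7 & OP8

Sorted by start: OP1, OP3, OP4, OP2, OP5, OP6, OP8, OP7.
OP3 starts before OP1 ends → OP1 and OP3 overlap.
OP4 starts after OP1 ends, so OP1 has no further overlaps.
OP4 starts before OP3 ends → OP3 and OP4 overlap.
OP2 starts after OP3 ends, so OP3 has no further overlaps.
OP2 starts exactly when OP4 ends (back-to-back, no overlap), so OP4 has no further overlaps.
OP5 starts after OP2 ends, so OP2 has no further overlaps.
OP6 starts after OP5 ends, so OP5 has no further overlaps.
OP8 starts before OP6 ends → OP6 and OP8 overlap.
OP7 starts before OP6 ends → OP6 and OP7 overlap.
OP7 starts before OP8 ends → OP8 and OP7 overlap.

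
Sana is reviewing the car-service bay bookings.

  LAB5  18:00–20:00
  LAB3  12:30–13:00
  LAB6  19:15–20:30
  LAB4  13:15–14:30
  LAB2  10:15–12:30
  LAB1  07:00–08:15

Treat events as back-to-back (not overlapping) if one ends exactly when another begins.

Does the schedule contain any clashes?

Yes

Sorted by start: LAB1, LAB2, LAB3, LAB4, LAB5, LAB6.
LAB2 starts after LAB1 ends — done with LAB1.
LAB3 starts exactly when LAB2 ends (back-to-back, no overlap) — done with LAB2.
LAB4 starts after LAB3 ends — done with LAB3.
LAB5 starts after LAB4 ends — done with LAB4.
LAB6 starts before LAB5 ends → LAB5 and LAB6 overlap.
That's a conflict, so the schedule is not conflict-free.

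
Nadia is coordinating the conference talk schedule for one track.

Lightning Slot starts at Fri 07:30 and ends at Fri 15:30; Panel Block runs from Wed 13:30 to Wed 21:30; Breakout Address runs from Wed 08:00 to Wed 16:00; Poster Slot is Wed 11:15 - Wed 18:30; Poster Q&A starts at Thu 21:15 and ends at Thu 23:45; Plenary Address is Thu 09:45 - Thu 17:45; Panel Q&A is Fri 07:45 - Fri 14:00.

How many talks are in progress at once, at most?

3

Walk through starts and ends in time order (an end at T is processed before a start at T):
Wed 08:00 start Breakout Address → 1
Wed 11:15 start Poster Slot → 2
Wed 13:30 start Panel Block → 3
Wed 16:00 end Breakout Address → 2
Wed 18:30 end Poster Slot → 1
Wed 21:30 end Panel Block → 0
Thu 09:45 start Plenary Address → 1
Thu 17:45 end Plenary Address → 0
Thu 21:15 start Poster Q&A → 1
Thu 23:45 end Poster Q&A → 0
Fri 07:30 start Lightning Slot → 1
Fri 07:45 start Panel Q&A → 2
Fri 14:00 end Panel Q&A → 1
Fri 15:30 end Lightning Slot → 0
Peak is 3, at Wed 13:30 (Breakout Address, Panel Block, Poster Slot).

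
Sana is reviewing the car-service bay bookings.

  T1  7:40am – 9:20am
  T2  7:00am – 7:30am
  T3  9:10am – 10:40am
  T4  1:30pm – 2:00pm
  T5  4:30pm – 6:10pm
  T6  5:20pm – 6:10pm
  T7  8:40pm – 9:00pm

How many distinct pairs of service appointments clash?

2

Two intervals overlap when each starts before the other ends.
Sorted by start: T2, T1, T3, T4, T5, T6, T7.
T1 starts after T2 ends — done with T2.
T3 starts before T1 ends → T1 and T3 overlap.
T4 starts after T1 ends — done with T1.
T4 starts after T3 ends — done with T3.
T5 starts after T4 ends — done with T4.
T6 starts before T5 ends → T5 and T6 overlap.
T7 starts after T5 ends.
T7 starts after T6 ends.
Overlapping pairs: T1 & T3, T5 & T6 — 2 in total.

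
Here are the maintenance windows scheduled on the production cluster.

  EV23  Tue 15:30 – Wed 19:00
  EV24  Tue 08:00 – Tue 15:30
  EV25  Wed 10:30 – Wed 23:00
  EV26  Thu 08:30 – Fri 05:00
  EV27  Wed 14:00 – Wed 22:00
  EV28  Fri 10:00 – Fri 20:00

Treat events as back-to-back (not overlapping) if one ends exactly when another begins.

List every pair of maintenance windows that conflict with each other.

Sorted by start: EV24, EV23, EV25, EV27, EV26, EV28.
EV23 starts exactly when EV24 ends (back-to-back, no overlap) — done with EV24.
EV25 starts before EV23 ends → EV23 and EV25 overlap.
EV27 starts before EV23 ends → EV23 and EV27 overlap.
EV26 starts after EV23 ends — done with EV23.
EV27 starts before EV25 ends → EV25 and EV27 overlap.
EV26 starts after EV25 ends — done with EV25.
EV26 starts after EV27 ends — done with EV27.
EV28 starts after EV26 ends.

EV23 & EV25, EV23 & EV27, EV25 & EV27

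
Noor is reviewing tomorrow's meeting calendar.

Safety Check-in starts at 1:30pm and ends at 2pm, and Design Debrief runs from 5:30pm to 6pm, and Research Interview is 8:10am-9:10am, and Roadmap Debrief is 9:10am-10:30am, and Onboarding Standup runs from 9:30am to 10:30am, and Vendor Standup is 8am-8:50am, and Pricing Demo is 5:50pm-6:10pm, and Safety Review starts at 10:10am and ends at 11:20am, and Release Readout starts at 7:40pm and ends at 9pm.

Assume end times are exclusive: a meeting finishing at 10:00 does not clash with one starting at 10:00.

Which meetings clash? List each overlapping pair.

Sorted by start: Vendor Standup, Research Interview, Roadmap Debrief, Onboarding Standup, Safety Review, Safety Check-in, Design Debrief, Pricing Demo, Release Readout.
Research Interview starts before Vendor Standup ends → Vendor Standup and Research Interview overlap.
Roadmap Debrief starts after Vendor Standup ends, so nothing later overlaps Vendor Standup either.
Roadmap Debrief starts exactly when Research Interview ends (back-to-back, no overlap), so nothing later overlaps Research Interview either.
Onboarding Standup starts before Roadmap Debrief ends → Roadmap Debrief and Onboarding Standup overlap.
Safety Review starts before Roadmap Debrief ends → Roadmap Debrief and Safety Review overlap.
Safety Check-in starts after Roadmap Debrief ends, so nothing later overlaps Roadmap Debrief either.
Safety Review starts before Onboarding Standup ends → Onboarding Standup and Safety Review overlap.
Safety Check-in starts after Onboarding Standup ends, so nothing later overlaps Onboarding Standup either.
Safety Check-in starts after Safety Review ends, so nothing later overlaps Safety Review either.
Design Debrief starts after Safety Check-in ends, so nothing later overlaps Safety Check-in either.
Pricing Demo starts before Design Debrief ends → Design Debrief and Pricing Demo overlap.
Release Readout starts after Design Debrief ends.
Release Readout starts after Pricing Demo ends.

Design Debrief & Pricing Demo, Onboarding Standup & Roadmap Debrief, Onboarding Standup & Safety Review, Research Interview & Vendor Standup, Roadmap Debrief & Safety Review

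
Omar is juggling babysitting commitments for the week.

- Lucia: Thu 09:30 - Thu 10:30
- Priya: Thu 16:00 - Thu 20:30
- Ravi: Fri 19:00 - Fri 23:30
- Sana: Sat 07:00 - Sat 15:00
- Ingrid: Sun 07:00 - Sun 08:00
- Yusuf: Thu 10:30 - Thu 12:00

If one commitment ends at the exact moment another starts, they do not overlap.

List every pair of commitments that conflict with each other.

Sorted by start: Lucia, Yusuf, Priya, Ravi, Sana, Ingrid.
Yusuf starts exactly when Lucia ends (back-to-back, no overlap), so nothing later overlaps Lucia either.
Priya starts after Yusuf ends, so nothing later overlaps Yusuf either.
Ravi starts after Priya ends, so nothing later overlaps Priya either.
Sana starts after Ravi ends, so nothing later overlaps Ravi either.
Ingrid starts after Sana ends.

no conflicts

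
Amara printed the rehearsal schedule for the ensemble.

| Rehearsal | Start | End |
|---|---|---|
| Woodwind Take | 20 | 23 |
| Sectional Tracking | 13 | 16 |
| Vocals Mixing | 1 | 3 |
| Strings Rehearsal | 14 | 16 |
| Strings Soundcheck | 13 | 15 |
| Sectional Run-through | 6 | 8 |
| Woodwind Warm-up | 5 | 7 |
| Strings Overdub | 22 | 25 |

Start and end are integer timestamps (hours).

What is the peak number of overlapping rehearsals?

Walk through starts and ends in time order (an end at T is processed before a start at T):
1 start Vocals Mixing → 1
3 end Vocals Mixing → 0
5 start Woodwind Warm-up → 1
6 start Sectional Run-through → 2
7 end Woodwind Warm-up → 1
8 end Sectional Run-through → 0
13 start Sectional Tracking → 1
13 start Strings Soundcheck → 2
14 start Strings Rehearsal → 3
15 end Strings Soundcheck → 2
16 end Sectional Tracking → 1
16 end Strings Rehearsal → 0
20 start Woodwind Take → 1
22 start Strings Overdub → 2
23 end Woodwind Take → 1
25 end Strings Overdub → 0
Peak is 3, at 14 (Sectional Tracking, Strings Rehearsal, Strings Soundcheck).

3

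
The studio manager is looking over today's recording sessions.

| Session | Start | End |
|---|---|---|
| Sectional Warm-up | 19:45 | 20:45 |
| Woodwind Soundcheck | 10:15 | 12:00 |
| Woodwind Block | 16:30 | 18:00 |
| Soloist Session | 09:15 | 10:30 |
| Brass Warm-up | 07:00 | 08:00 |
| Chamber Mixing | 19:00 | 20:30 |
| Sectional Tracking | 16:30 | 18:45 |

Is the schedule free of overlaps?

No

Check each pair: they overlap iff neither finishes before the other starts.
Sorted by start: Brass Warm-up, Soloist Session, Woodwind Soundcheck, Sectional Tracking, Woodwind Block, Chamber Mixing, Sectional Warm-up.
Soloist Session starts after Brass Warm-up ends — done with Brass Warm-up.
Woodwind Soundcheck starts before Soloist Session ends → Soloist Session and Woodwind Soundcheck overlap.
That's a conflict, so the schedule is not conflict-free.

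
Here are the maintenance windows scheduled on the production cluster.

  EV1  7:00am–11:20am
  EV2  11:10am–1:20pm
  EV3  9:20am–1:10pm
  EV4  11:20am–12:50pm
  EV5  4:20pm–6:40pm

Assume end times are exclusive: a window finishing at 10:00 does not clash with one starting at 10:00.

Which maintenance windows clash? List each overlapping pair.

EV1 & EV2, EV1 & EV3, EV2 & EV3, EV2 & EV4, EV3 & EV4

Check each pair: they overlap iff neither finishes before the other starts.
Sorted by start: EV1, EV3, EV2, EV4, EV5.
EV3 starts before EV1 ends → EV1 and EV3 overlap.
EV2 starts before EV1 ends → EV1 and EV2 overlap.
EV4 starts exactly when EV1 ends (back-to-back, no overlap); EV1 is clear from here.
EV2 starts before EV3 ends → EV3 and EV2 overlap.
EV4 starts before EV3 ends → EV3 and EV4 overlap.
EV5 starts after EV3 ends.
EV4 starts before EV2 ends → EV2 and EV4 overlap.
EV5 starts after EV2 ends.
EV5 starts after EV4 ends.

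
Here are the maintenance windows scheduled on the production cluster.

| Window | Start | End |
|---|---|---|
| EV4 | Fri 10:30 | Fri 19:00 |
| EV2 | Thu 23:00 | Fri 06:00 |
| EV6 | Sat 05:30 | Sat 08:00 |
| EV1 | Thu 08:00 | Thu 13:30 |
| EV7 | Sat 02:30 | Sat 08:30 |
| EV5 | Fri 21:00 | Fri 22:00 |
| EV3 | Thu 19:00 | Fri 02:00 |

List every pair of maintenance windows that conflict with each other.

EV2 & EV3, EV6 & EV7

Sorted by start: EV1, EV3, EV2, EV4, EV5, EV7, EV6.
EV3 starts after EV1 ends, so nothing later overlaps EV1 either.
EV2 starts before EV3 ends → EV3 and EV2 overlap.
EV4 starts after EV3 ends, so nothing later overlaps EV3 either.
EV4 starts after EV2 ends, so nothing later overlaps EV2 either.
EV5 starts after EV4 ends, so nothing later overlaps EV4 either.
EV7 starts after EV5 ends, so nothing later overlaps EV5 either.
EV6 starts before EV7 ends → EV7 and EV6 overlap.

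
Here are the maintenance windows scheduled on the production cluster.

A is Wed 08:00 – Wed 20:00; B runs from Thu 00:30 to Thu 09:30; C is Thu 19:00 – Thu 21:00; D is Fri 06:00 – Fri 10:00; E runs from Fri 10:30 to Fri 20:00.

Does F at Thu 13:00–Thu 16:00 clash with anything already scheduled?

A: ends Wed 20:00 at or before F starts Thu 13:00 → clear.
B: ends Thu 09:30 at or before F starts Thu 13:00 → clear.
C: starts Thu 19:00 at or after F ends Thu 16:00 → clear.
D: starts Fri 06:00 at or after F ends Thu 16:00 → clear.
E: starts Fri 10:30 at or after F ends Thu 16:00 → clear.

No — it doesn't clash with anything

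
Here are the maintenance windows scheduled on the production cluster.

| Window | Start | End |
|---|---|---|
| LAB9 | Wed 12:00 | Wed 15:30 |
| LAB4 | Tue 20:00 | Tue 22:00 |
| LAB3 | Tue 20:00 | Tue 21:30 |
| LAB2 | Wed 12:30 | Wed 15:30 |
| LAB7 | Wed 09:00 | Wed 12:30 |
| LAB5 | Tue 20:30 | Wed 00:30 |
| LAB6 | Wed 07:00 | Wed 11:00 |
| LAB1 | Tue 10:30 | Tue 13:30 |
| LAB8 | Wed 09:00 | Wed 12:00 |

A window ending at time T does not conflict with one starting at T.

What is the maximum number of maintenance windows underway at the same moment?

3

Walk through starts and ends in time order (an end at T is processed before a start at T):
Tue 10:30 start LAB1 → 1
Tue 13:30 end LAB1 → 0
Tue 20:00 start LAB3 → 1
Tue 20:00 start LAB4 → 2
Tue 20:30 start LAB5 → 3
Tue 21:30 end LAB3 → 2
Tue 22:00 end LAB4 → 1
Wed 00:30 end LAB5 → 0
Wed 07:00 start LAB6 → 1
Wed 09:00 start LAB7 → 2
Wed 09:00 start LAB8 → 3
Wed 11:00 end LAB6 → 2
Wed 12:00 end LAB8 → 1
Wed 12:00 start LAB9 → 2
Wed 12:30 end LAB7 → 1
Wed 12:30 start LAB2 → 2
Wed 15:30 end LAB2 → 1
Wed 15:30 end LAB9 → 0
Peak is 3, at Tue 20:30 (LAB3, LAB4, LAB5).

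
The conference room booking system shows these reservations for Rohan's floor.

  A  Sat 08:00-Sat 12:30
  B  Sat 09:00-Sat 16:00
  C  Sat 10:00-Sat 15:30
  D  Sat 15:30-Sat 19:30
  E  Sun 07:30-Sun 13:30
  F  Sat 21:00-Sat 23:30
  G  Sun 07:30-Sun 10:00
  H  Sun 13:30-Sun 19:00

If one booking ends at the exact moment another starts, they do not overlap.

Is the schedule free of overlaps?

No

Sorted by start: A, B, C, D, F, E, G, H.
B starts before A ends → A and B overlap.
That's a conflict, so the schedule is not conflict-free.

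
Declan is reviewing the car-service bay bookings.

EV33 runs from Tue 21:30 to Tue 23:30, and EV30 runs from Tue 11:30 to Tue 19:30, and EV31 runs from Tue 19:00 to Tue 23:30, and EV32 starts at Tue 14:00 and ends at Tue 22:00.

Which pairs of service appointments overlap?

Check each pair: they overlap iff neither finishes before the other starts.
Sorted by start: EV30, EV32, EV31, EV33.
EV32 starts before EV30 ends → EV30 and EV32 overlap.
EV31 starts before EV30 ends → EV30 and EV31 overlap.
EV33 starts after EV30 ends.
EV31 starts before EV32 ends → EV32 and EV31 overlap.
EV33 starts before EV32 ends → EV32 and EV33 overlap.
EV33 starts before EV31 ends → EV31 and EV33 overlap.

EV30 & EV31, EV30 & EV32, EV31 & EV32, EV31 & EV33, EV32 & EV33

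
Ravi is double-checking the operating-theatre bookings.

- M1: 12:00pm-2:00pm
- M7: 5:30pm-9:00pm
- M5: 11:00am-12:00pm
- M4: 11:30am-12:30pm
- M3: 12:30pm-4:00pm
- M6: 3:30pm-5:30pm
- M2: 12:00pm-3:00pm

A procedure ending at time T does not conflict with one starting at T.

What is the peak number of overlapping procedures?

Sort all start/end points and keep a running count:
11:00am start M5 → 1
11:30am start M4 → 2
12:00pm end M5 → 1
12:00pm start M1 → 2
12:00pm start M2 → 3
12:30pm end M4 → 2
12:30pm start M3 → 3
2:00pm end M1 → 2
3:00pm end M2 → 1
3:30pm start M6 → 2
4:00pm end M3 → 1
5:30pm end M6 → 0
5:30pm start M7 → 1
9:00pm end M7 → 0
Peak is 3, at 12:00pm (M1, M2, M4).

3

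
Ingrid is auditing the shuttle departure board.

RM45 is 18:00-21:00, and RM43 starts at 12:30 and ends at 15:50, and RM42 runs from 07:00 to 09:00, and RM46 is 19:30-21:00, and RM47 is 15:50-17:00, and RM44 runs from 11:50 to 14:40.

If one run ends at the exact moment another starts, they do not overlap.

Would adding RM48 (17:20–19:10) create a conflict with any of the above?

RM42: ends 09:00 at or before RM48 starts 17:20 → clear.
RM44: ends 14:40 at or before RM48 starts 17:20 → clear.
RM43: ends 15:50 at or before RM48 starts 17:20 → clear.
RM47: ends 17:00 at or before RM48 starts 17:20 → clear.
RM45: starts 18:00 before RM48 ends 19:10, and ends 21:00 after RM48 starts 17:20 → overlap.
RM46: starts 19:30 at or after RM48 ends 19:10 → clear.
RM48 overlaps RM45.

Yes — it overlaps RM45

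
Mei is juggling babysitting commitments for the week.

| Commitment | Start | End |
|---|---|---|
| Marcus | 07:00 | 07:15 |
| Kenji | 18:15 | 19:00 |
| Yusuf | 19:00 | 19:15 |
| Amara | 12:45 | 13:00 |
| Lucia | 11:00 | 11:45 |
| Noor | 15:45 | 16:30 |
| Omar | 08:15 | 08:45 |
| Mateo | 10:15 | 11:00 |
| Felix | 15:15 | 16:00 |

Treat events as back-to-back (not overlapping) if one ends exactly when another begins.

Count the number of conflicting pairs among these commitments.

Check each pair: they overlap iff neither finishes before the other starts.
Sorted by start: Marcus, Omar, Mateo, Lucia, Amara, Felix, Noor, Kenji, Yusuf.
Omar starts after Marcus ends — done with Marcus.
Mateo starts after Omar ends — done with Omar.
Lucia starts exactly when Mateo ends (back-to-back, no overlap) — done with Mateo.
Amara starts after Lucia ends — done with Lucia.
Felix starts after Amara ends — done with Amara.
Noor starts before Felix ends → Felix and Noor overlap.
Kenji starts after Felix ends — done with Felix.
Kenji starts after Noor ends — done with Noor.
Yusuf starts exactly when Kenji ends (back-to-back, no overlap).
Overlapping pairs: Felix & Noor — 1 in total.

1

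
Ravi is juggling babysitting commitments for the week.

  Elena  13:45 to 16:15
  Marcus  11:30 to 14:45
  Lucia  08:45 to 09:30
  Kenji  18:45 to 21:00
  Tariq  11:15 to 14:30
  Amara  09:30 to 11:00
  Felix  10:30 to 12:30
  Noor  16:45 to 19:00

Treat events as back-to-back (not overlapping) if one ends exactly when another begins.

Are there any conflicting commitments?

Two intervals overlap when each starts before the other ends.
Sorted by start: Lucia, Amara, Felix, Tariq, Marcus, Elena, Noor, Kenji.
Amara starts exactly when Lucia ends (back-to-back, no overlap) — done with Lucia.
Felix starts before Amara ends → Amara and Felix overlap.
That's a conflict, so the schedule is not conflict-free.

Yes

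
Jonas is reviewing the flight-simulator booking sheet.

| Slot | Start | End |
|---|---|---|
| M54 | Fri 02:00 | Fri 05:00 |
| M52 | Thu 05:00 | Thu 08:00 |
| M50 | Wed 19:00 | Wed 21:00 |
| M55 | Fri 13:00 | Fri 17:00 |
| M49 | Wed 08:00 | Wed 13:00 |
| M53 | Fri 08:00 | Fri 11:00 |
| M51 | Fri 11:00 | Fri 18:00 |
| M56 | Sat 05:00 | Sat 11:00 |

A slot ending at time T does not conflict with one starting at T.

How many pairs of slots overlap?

1

Sorted by start: M49, M50, M52, M54, M53, M51, M55, M56.
M50 starts after M49 ends, so nothing later overlaps M49 either.
M52 starts after M50 ends, so nothing later overlaps M50 either.
M54 starts after M52 ends, so nothing later overlaps M52 either.
M53 starts after M54 ends, so nothing later overlaps M54 either.
M51 starts exactly when M53 ends (back-to-back, no overlap), so nothing later overlaps M53 either.
M55 starts before M51 ends → M51 and M55 overlap.
M56 starts after M51 ends.
M56 starts after M55 ends.
Overlapping pairs: M51 & M55 — 1 in total.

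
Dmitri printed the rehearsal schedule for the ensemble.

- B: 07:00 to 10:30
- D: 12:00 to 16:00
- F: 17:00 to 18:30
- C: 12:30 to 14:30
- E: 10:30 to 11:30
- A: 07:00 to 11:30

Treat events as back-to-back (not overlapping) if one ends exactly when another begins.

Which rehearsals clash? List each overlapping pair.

A & B, A & E, C & D

Sorted by start: A, B, E, D, C, F.
B starts before A ends → A and B overlap.
E starts before A ends → A and E overlap.
D starts after A ends; A is clear from here.
E starts exactly when B ends (back-to-back, no overlap); B is clear from here.
D starts after E ends; E is clear from here.
C starts before D ends → D and C overlap.
F starts after D ends.
F starts after C ends.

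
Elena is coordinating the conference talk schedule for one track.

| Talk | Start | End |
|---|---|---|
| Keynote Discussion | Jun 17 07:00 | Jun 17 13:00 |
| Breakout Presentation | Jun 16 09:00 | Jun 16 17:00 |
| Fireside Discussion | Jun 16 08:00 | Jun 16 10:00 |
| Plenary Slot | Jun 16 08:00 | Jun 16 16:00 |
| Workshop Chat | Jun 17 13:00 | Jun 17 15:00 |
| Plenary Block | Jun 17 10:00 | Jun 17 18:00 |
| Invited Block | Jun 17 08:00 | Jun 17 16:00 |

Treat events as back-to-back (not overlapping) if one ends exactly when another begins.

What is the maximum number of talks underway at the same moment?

3

Sort all start/end points and keep a running count:
Jun 16 08:00 start Fireside Discussion → 1
Jun 16 08:00 start Plenary Slot → 2
Jun 16 09:00 start Breakout Presentation → 3
Jun 16 10:00 end Fireside Discussion → 2
Jun 16 16:00 end Plenary Slot → 1
Jun 16 17:00 end Breakout Presentation → 0
Jun 17 07:00 start Keynote Discussion → 1
Jun 17 08:00 start Invited Block → 2
Jun 17 10:00 start Plenary Block → 3
Jun 17 13:00 end Keynote Discussion → 2
Jun 17 13:00 start Workshop Chat → 3
Jun 17 15:00 end Workshop Chat → 2
Jun 17 16:00 end Invited Block → 1
Jun 17 18:00 end Plenary Block → 0
Peak is 3, at Jun 16 09:00 (Breakout Presentation, Fireside Discussion, Plenary Slot).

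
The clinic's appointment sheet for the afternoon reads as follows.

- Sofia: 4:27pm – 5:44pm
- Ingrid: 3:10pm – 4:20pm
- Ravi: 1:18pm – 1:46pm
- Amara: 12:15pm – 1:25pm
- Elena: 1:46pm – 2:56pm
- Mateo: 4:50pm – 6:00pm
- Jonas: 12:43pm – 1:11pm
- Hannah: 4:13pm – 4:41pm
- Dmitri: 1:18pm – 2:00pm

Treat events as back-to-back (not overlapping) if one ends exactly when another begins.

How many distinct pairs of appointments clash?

Sorted by start: Amara, Jonas, Dmitri, Ravi, Elena, Ingrid, Hannah, Sofia, Mateo.
Jonas starts before Amara ends → Amara and Jonas overlap.
Dmitri starts before Amara ends → Amara and Dmitri overlap.
Ravi starts before Amara ends → Amara and Ravi overlap.
Elena starts after Amara ends — done with Amara.
Dmitri starts after Jonas ends — done with Jonas.
Ravi starts before Dmitri ends → Dmitri and Ravi overlap.
Elena starts before Dmitri ends → Dmitri and Elena overlap.
Ingrid starts after Dmitri ends — done with Dmitri.
Elena starts exactly when Ravi ends (back-to-back, no overlap) — done with Ravi.
Ingrid starts after Elena ends — done with Elena.
Hannah starts before Ingrid ends → Ingrid and Hannah overlap.
Sofia starts after Ingrid ends — done with Ingrid.
Sofia starts before Hannah ends → Hannah and Sofia overlap.
Mateo starts after Hannah ends.
Mateo starts before Sofia ends → Sofia and Mateo overlap.
Overlapping pairs: Amara & Dmitri, Amara & Jonas, Amara & Ravi, Dmitri & Elena, Dmitri & Ravi, Hannah & Ingrid, Hannah & Sofia, Mateo & Sofia — 8 in total.

8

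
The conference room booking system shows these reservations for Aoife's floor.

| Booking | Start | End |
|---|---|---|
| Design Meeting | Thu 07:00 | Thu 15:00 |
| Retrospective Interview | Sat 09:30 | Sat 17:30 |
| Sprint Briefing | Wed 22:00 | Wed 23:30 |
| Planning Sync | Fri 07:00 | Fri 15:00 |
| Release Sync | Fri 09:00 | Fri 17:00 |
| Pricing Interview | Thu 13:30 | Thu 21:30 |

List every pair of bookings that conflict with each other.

Check each pair: they overlap iff neither finishes before the other starts.
Sorted by start: Sprint Briefing, Design Meeting, Pricing Interview, Planning Sync, Release Sync, Retrospective Interview.
Design Meeting starts after Sprint Briefing ends, so Sprint Briefing has no further overlaps.
Pricing Interview starts before Design Meeting ends → Design Meeting and Pricing Interview overlap.
Planning Sync starts after Design Meeting ends, so Design Meeting has no further overlaps.
Planning Sync starts after Pricing Interview ends, so Pricing Interview has no further overlaps.
Release Sync starts before Planning Sync ends → Planning Sync and Release Sync overlap.
Retrospective Interview starts after Planning Sync ends.
Retrospective Interview starts after Release Sync ends.

Design Meeting & Pricing Interview, Planning Sync & Release Sync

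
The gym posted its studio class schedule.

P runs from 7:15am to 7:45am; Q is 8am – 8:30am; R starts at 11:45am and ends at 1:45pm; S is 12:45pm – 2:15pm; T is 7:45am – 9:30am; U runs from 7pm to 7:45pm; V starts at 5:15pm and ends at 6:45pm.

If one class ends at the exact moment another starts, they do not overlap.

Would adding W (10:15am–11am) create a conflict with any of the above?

P: ends 7:45am at or before W starts 10:15am → clear.
T: ends 9:30am at or before W starts 10:15am → clear.
Q: ends 8:30am at or before W starts 10:15am → clear.
R: starts 11:45am at or after W ends 11am → clear.
S: starts 12:45pm at or after W ends 11am → clear.
V: starts 5:15pm at or after W ends 11am → clear.
U: starts 7pm at or after W ends 11am → clear.

No — it doesn't clash with anything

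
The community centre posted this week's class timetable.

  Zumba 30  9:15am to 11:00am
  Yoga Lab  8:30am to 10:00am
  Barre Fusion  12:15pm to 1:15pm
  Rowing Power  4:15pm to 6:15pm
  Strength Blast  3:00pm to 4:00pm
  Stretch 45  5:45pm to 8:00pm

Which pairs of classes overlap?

Sorted by start: Yoga Lab, Zumba 30, Barre Fusion, Strength Blast, Rowing Power, Stretch 45.
Zumba 30 starts before Yoga Lab ends → Yoga Lab and Zumba 30 overlap.
Barre Fusion starts after Yoga Lab ends; Yoga Lab is clear from here.
Barre Fusion starts after Zumba 30 ends; Zumba 30 is clear from here.
Strength Blast starts after Barre Fusion ends; Barre Fusion is clear from here.
Rowing Power starts after Strength Blast ends; Strength Blast is clear from here.
Stretch 45 starts before Rowing Power ends → Rowing Power and Stretch 45 overlap.

Rowing Power & Stretch 45, Yoga Lab & Zumba 30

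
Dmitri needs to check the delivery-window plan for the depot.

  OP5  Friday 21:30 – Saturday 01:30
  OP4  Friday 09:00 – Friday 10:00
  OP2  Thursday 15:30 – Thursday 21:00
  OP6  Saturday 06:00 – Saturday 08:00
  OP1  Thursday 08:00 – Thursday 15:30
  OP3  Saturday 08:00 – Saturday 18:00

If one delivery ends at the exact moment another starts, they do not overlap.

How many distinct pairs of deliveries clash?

0

Two intervals overlap when each starts before the other ends.
Sorted by start: OP1, OP2, OP4, OP5, OP6, OP3.
OP2 starts exactly when OP1 ends (back-to-back, no overlap) — done with OP1.
OP4 starts after OP2 ends — done with OP2.
OP5 starts after OP4 ends — done with OP4.
OP6 starts after OP5 ends — done with OP5.
OP3 starts exactly when OP6 ends (back-to-back, no overlap).
No pair overlaps.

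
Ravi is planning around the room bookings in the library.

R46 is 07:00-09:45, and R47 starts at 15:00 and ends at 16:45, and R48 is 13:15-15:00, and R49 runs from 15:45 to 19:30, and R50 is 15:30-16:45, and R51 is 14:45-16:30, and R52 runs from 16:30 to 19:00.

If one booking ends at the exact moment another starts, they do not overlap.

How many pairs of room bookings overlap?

Sorted by start: R46, R48, R51, R47, R50, R49, R52.
R48 starts after R46 ends, so nothing later overlaps R46 either.
R51 starts before R48 ends → R48 and R51 overlap.
R47 starts exactly when R48 ends (back-to-back, no overlap), so nothing later overlaps R48 either.
R47 starts before R51 ends → R51 and R47 overlap.
R50 starts before R51 ends → R51 and R50 overlap.
R49 starts before R51 ends → R51 and R49 overlap.
R52 starts exactly when R51 ends (back-to-back, no overlap).
R50 starts before R47 ends → R47 and R50 overlap.
R49 starts before R47 ends → R47 and R49 overlap.
R52 starts before R47 ends → R47 and R52 overlap.
R49 starts before R50 ends → R50 and R49 overlap.
R52 starts before R50 ends → R50 and R52 overlap.
R52 starts before R49 ends → R49 and R52 overlap.
Overlapping pairs: R47 & R49, R47 & R50, R47 & R51, R47 & R52, R48 & R51, R49 & R50, R49 & R51, R49 & R52, R50 & R51, R50 & R52 — 10 in total.

10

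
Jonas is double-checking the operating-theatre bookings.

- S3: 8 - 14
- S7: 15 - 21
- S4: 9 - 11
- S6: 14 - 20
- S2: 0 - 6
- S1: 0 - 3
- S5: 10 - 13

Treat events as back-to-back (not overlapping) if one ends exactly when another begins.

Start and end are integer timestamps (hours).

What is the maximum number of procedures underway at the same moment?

Sort all start/end points and keep a running count:
0 start S1 → 1
0 start S2 → 2
3 end S1 → 1
6 end S2 → 0
8 start S3 → 1
9 start S4 → 2
10 start S5 → 3
11 end S4 → 2
13 end S5 → 1
14 end S3 → 0
14 start S6 → 1
15 start S7 → 2
20 end S6 → 1
21 end S7 → 0
Peak is 3, at 10 (S3, S4, S5).

3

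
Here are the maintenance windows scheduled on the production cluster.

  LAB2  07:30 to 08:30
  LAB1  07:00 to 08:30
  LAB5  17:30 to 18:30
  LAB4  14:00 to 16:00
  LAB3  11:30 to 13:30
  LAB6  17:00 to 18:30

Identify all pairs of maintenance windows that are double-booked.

LAB1 & LAB2, LAB5 & LAB6

Sorted by start: LAB1, LAB2, LAB3, LAB4, LAB6, LAB5.
LAB2 starts before LAB1 ends → LAB1 and LAB2 overlap.
LAB3 starts after LAB1 ends, so LAB1 has no further overlaps.
LAB3 starts after LAB2 ends, so LAB2 has no further overlaps.
LAB4 starts after LAB3 ends, so LAB3 has no further overlaps.
LAB6 starts after LAB4 ends, so LAB4 has no further overlaps.
LAB5 starts before LAB6 ends → LAB6 and LAB5 overlap.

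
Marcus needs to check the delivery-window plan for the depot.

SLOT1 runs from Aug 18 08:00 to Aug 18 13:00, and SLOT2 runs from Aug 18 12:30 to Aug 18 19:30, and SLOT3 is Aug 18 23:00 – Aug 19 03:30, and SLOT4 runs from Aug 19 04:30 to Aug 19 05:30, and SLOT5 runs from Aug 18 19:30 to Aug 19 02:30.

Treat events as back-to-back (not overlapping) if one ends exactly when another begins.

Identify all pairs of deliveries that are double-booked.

SLOT1 & SLOT2, SLOT3 & SLOT5

Check each pair: they overlap iff neither finishes before the other starts.
Sorted by start: SLOT1, SLOT2, SLOT5, SLOT3, SLOT4.
SLOT2 starts before SLOT1 ends → SLOT1 and SLOT2 overlap.
SLOT5 starts after SLOT1 ends; SLOT1 is clear from here.
SLOT5 starts exactly when SLOT2 ends (back-to-back, no overlap); SLOT2 is clear from here.
SLOT3 starts before SLOT5 ends → SLOT5 and SLOT3 overlap.
SLOT4 starts after SLOT5 ends.
SLOT4 starts after SLOT3 ends.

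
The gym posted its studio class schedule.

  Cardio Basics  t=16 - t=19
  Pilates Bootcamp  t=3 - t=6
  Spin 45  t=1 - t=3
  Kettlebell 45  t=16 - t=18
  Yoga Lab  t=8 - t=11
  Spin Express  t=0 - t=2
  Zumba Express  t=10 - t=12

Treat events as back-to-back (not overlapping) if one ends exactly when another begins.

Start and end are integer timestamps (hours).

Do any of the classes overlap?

Sorted by start: Spin Express, Spin 45, Pilates Bootcamp, Yoga Lab, Zumba Express, Cardio Basics, Kettlebell 45.
Spin 45 starts before Spin Express ends → Spin Express and Spin 45 overlap.
That's a conflict, so the schedule is not conflict-free.

Yes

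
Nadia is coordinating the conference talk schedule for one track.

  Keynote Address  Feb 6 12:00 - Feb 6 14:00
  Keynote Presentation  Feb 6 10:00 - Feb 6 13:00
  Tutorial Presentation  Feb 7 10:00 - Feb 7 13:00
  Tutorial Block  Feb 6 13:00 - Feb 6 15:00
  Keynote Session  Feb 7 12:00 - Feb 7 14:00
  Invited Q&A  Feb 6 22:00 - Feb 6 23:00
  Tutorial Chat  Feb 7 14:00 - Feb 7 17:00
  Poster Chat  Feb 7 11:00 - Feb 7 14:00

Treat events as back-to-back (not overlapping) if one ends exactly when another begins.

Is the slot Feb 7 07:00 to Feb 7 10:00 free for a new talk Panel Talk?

Keynote Presentation: ends Feb 6 13:00 at or before Panel Talk starts Feb 7 07:00 → clear.
Keynote Address: ends Feb 6 14:00 at or before Panel Talk starts Feb 7 07:00 → clear.
Tutorial Block: ends Feb 6 15:00 at or before Panel Talk starts Feb 7 07:00 → clear.
Invited Q&A: ends Feb 6 23:00 at or before Panel Talk starts Feb 7 07:00 → clear.
Tutorial Presentation: starts Feb 7 10:00 at or after Panel Talk ends Feb 7 10:00 → clear.
Poster Chat: starts Feb 7 11:00 at or after Panel Talk ends Feb 7 10:00 → clear.
Keynote Session: starts Feb 7 12:00 at or after Panel Talk ends Feb 7 10:00 → clear.
Tutorial Chat: starts Feb 7 14:00 at or after Panel Talk ends Feb 7 10:00 → clear.

Yes — the slot is free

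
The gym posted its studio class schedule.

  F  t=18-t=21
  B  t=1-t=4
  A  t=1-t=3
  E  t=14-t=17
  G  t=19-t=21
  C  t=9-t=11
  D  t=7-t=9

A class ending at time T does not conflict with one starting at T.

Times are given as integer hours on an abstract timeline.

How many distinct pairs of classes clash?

2

Check each pair: they overlap iff neither finishes before the other starts.
Sorted by start: A, B, D, C, E, F, G.
B starts before A ends → A and B overlap.
D starts after A ends, so nothing later overlaps A either.
D starts after B ends, so nothing later overlaps B either.
C starts exactly when D ends (back-to-back, no overlap), so nothing later overlaps D either.
E starts after C ends, so nothing later overlaps C either.
F starts after E ends, so nothing later overlaps E either.
G starts before F ends → F and G overlap.
Overlapping pairs: A & B, F & G — 2 in total.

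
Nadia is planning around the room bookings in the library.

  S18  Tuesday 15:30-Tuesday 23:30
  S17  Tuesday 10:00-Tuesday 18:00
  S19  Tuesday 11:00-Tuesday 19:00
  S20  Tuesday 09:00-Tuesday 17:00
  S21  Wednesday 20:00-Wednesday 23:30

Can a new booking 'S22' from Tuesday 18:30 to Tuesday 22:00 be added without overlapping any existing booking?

S20: ends Tuesday 17:00 at or before S22 starts Tuesday 18:30 → clear.
S17: ends Tuesday 18:00 at or before S22 starts Tuesday 18:30 → clear.
S19: starts Tuesday 11:00 before S22 ends Tuesday 22:00, and ends Tuesday 19:00 after S22 starts Tuesday 18:30 → overlap.
S18: starts Tuesday 15:30 before S22 ends Tuesday 22:00, and ends Tuesday 23:30 after S22 starts Tuesday 18:30 → overlap.
S21: starts Wednesday 20:00 at or after S22 ends Tuesday 22:00 → clear.
S22 overlaps S18, S19.

No — it overlaps S18, S19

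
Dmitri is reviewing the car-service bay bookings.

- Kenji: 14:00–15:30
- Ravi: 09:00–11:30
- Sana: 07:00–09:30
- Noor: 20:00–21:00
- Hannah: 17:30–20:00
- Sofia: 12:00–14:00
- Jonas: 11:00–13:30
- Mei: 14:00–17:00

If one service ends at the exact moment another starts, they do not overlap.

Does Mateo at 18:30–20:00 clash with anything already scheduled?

Yes — it overlaps Hannah

Sana: ends 09:30 at or before Mateo starts 18:30 → clear.
Ravi: ends 11:30 at or before Mateo starts 18:30 → clear.
Jonas: ends 13:30 at or before Mateo starts 18:30 → clear.
Sofia: ends 14:00 at or before Mateo starts 18:30 → clear.
Mei: ends 17:00 at or before Mateo starts 18:30 → clear.
Kenji: ends 15:30 at or before Mateo starts 18:30 → clear.
Hannah: starts 17:30 before Mateo ends 20:00, and ends 20:00 after Mateo starts 18:30 → overlap.
Noor: starts 20:00 at or after Mateo ends 20:00 → clear.
Mateo overlaps Hannah.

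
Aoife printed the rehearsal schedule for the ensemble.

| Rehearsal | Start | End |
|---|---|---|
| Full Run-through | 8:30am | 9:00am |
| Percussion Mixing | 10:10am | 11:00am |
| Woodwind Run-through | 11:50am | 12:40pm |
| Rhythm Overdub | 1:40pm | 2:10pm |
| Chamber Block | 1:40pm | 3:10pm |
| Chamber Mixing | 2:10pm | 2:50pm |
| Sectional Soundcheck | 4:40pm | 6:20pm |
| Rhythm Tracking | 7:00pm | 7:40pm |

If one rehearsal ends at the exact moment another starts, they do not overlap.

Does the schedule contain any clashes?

Yes

Sorted by start: Full Run-through, Percussion Mixing, Woodwind Run-through, Rhythm Overdub, Chamber Block, Chamber Mixing, Sectional Soundcheck, Rhythm Tracking.
Percussion Mixing starts after Full Run-through ends; Full Run-through is clear from here.
Woodwind Run-through starts after Percussion Mixing ends; Percussion Mixing is clear from here.
Rhythm Overdub starts after Woodwind Run-through ends; Woodwind Run-through is clear from here.
Chamber Block starts before Rhythm Overdub ends → Rhythm Overdub and Chamber Block overlap.
That's a conflict, so the schedule is not conflict-free.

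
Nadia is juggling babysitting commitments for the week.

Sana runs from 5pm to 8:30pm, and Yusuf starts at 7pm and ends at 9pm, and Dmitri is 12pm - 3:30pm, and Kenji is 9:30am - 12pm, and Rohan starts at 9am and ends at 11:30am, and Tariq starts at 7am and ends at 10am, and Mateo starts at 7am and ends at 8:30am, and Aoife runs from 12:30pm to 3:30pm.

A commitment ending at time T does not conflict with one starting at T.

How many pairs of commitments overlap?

Check each pair: they overlap iff neither finishes before the other starts.
Sorted by start: Tariq, Mateo, Rohan, Kenji, Dmitri, Aoife, Sana, Yusuf.
Mateo starts before Tariq ends → Tariq and Mateo overlap.
Rohan starts before Tariq ends → Tariq and Rohan overlap.
Kenji starts before Tariq ends → Tariq and Kenji overlap.
Dmitri starts after Tariq ends — done with Tariq.
Rohan starts after Mateo ends — done with Mateo.
Kenji starts before Rohan ends → Rohan and Kenji overlap.
Dmitri starts after Rohan ends — done with Rohan.
Dmitri starts exactly when Kenji ends (back-to-back, no overlap) — done with Kenji.
Aoife starts before Dmitri ends → Dmitri and Aoife overlap.
Sana starts after Dmitri ends — done with Dmitri.
Sana starts after Aoife ends — done with Aoife.
Yusuf starts before Sana ends → Sana and Yusuf overlap.
Overlapping pairs: Aoife & Dmitri, Kenji & Rohan, Kenji & Tariq, Mateo & Tariq, Rohan & Tariq, Sana & Yusuf — 6 in total.

6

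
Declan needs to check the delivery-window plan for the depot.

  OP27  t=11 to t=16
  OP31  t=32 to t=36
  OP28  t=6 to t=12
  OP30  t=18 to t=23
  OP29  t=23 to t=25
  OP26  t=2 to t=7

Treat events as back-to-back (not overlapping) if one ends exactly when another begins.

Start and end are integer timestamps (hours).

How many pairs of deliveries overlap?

Sorted by start: OP26, OP28, OP27, OP30, OP29, OP31.
OP28 starts before OP26 ends → OP26 and OP28 overlap.
OP27 starts after OP26 ends, so OP26 has no further overlaps.
OP27 starts before OP28 ends → OP28 and OP27 overlap.
OP30 starts after OP28 ends, so OP28 has no further overlaps.
OP30 starts after OP27 ends, so OP27 has no further overlaps.
OP29 starts exactly when OP30 ends (back-to-back, no overlap), so OP30 has no further overlaps.
OP31 starts after OP29 ends.
Overlapping pairs: OP26 & OP28, OP27 & OP28 — 2 in total.

2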